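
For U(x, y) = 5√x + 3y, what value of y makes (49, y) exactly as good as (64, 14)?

y = 47/3

U(64, 14) = 82.
Set U(49, y) = 82 and solve.
With x = 49: √49 = 7, so 3y = 82 − 5·7 = 47 and y = 47/3.
Check: U(49, 47/3) = 82.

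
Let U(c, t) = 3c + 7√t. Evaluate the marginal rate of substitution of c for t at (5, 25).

MU_c = 3, MU_t = 7/(2√t).
MRS = 3 ÷ (7/(2√t)).
At (5, 25): MRS = 30/7.
The indifference curve has slope −30/7 at this bundle.

MRS = 30/7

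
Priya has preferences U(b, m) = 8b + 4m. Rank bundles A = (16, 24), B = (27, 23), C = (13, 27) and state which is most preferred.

Bundle B

Evaluate utility at each bundle:
U(A) = 224.
U(B) = 308.
U(C) = 212.
Highest utility is B, so B ≻ A ≻ C.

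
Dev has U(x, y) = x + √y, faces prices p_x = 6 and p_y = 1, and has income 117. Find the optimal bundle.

MU_x = 1, MU_y = 1/(2√y).
MRS = 1 ÷ (1/(2√y)).
Tangency: set MRS = p_x/p_y = 6/1 = 6.
MRS depends only on y: 2·√y = 6 ⇒ √y = 6/2 = 3 ⇒ y* = 9.
From the budget, 6·x = 117 − 1·9 = 108, so x* = 18.

x* = 18, y* = 9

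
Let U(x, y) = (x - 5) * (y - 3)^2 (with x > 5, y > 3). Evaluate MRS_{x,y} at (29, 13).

MU_x = (y−3)^2, MU_y = 2·(x−5)·(y−3).
MRS = (1/2)·(y−3)/(x−5).
At (29, 13): MRS = 5/24.
That is, one extra unit of x is worth 5/24 units of y at the margin.

MRS = 5/24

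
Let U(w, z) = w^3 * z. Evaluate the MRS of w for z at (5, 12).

MU_w = 3·w^2·z and MU_z = w^3.
MRS = MU_w/MU_z = (3/1)·z/w.
At (5, 12): MRS = 7.2.
The indifference curve has slope −7.2 at this bundle.

MRS = 7.2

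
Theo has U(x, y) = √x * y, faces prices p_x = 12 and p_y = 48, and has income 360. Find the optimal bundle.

MU_x = 0.5·x^(-0.5)·y and MU_y = √x.
MRS = MU_x/MU_y = (0.5)·y/x.
Tangency: set MRS = p_x/p_y = 12/48 = 0.25.
So (0.5)·y/x = 0.25, i.e. y = 0.5·x.
Substitute into the budget 12·x + 48·y = 360: 36·x = 360, so x* = 10.
Then y* = 0.5·10 = 5.

x* = 10, y* = 5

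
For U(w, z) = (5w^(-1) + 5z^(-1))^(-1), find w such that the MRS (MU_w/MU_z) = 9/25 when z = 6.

w = 10

For CES with ρ = -1, MRS = (z/w)^2.
Setting (6/w)^2 = 9/25 gives 6/w = 0.6 and w = 10.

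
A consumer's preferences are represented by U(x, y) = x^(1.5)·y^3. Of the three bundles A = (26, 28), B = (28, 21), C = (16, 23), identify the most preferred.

Bundle A

Evaluate utility at each bundle:
U(A) = 2910275.585.
U(B) = 1372128.962.
U(C) = 778688.000.
Highest utility is A, so A ≻ B ≻ C.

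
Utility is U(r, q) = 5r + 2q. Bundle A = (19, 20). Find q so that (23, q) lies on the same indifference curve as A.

U(19, 20) = 135.
Set U(23, q) = 135 and solve.
5·23 + 2q = 135 ⇒ 2q = 20 ⇒ q = 10.
Check: U(23, 10) = 135.

q = 10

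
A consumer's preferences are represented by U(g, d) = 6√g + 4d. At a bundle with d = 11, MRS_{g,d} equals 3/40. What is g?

g = 100

MU_g = 6/(2√g), MU_d = 4.
MRS = 6/(2√g) ÷ 4.
MRS depends only on g: 0.75/√g = 3/40 ⇒ √g = 0.75/(3/40) = 10 ⇒ g = 100.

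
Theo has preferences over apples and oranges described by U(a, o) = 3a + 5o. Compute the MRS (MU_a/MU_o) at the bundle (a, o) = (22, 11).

MRS = 0.6

MU_a = 3, MU_o = 5, so MRS = 3/5 = 0.6 at every bundle.
At (22, 11): MRS = 0.6.
The indifference curve has slope −0.6 at this bundle.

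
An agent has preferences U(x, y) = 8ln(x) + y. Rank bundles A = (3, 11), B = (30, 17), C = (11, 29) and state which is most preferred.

Evaluate utility at each bundle:
U(A) = 19.789.
U(B) = 44.210.
U(C) = 48.183.
Highest utility is C, so C ≻ B ≻ A.

Bundle C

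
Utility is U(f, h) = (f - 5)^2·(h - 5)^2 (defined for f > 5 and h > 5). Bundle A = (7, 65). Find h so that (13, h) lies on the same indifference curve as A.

h = 20

U(7, 65) = 14400.
Set U(13, h) = 14400 and solve.
With f = 13: (13 − 5)^2 = 64, so (h − 5)^2 = 14400/64 = 225.
Taking the square root (with h > 5): h − 5 = 15, so h = 20.
Check: U(13, 20) = 14400.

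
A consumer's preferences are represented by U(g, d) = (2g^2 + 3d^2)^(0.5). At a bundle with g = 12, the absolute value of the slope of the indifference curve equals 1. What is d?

For CES with ρ = 2, MRS = (2/3)·(d/g)^(-1).
Setting (2/3)·(d/12)^(-1) = 1 gives (d/12)^(-1) = 1.5, so d/12 = 2/3 and d = 8.

d = 8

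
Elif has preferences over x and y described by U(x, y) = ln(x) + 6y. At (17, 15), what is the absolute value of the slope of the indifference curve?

MU_x = 1/x, MU_y = 6.
MRS = 1/x ÷ 6.
At (17, 15): MRS = 1/102.
So at (17, 15) the consumer would give up 1/102 units of y for one more unit of x.

MRS = 1/102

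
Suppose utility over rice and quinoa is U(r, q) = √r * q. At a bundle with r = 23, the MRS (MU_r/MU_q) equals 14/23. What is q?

MU_r = 0.5·r^(-0.5)·q and MU_q = √r.
MRS = MU_r/MU_q = (0.5)·q/r.
Substitute r = 23: MRS = q/46. Setting q/46 = 14/23 gives q = (14/23)·46 = 28.

q = 28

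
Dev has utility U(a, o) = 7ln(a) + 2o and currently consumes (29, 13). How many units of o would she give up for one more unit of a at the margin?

MRS = 7/58

MU_a = 7/a, MU_o = 2.
MRS = 7/a ÷ 2.
At (29, 13): MRS = 7/58.
So at (29, 13) the consumer would give up 7/58 units of o for one more unit of a.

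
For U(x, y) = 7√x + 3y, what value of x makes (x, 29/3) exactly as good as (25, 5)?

x = 9

U(25, 5) = 50.
Set U(x, 29/3) = 50 and solve.
With y = 29/3: 7√x = 50 − 3·29/3 = 21, so √x = 3 and x = 9.
Check: U(9, 29/3) = 50.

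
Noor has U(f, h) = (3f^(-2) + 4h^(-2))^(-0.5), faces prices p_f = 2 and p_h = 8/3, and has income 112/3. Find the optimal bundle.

For CES with ρ = -2, MRS = (3/4)·(h/f)^3.
Tangency: set MRS = p_f/p_h = 2/(8/3) = 0.75.
So (h/f)^3 = 1; taking the cube root, h/f = 1, i.e. h = f.
Substitute into the budget 2·f + (8/3)·h = 112/3: (14/3)·f = 112/3, so f* = 8 and h* = 8.

f* = 8, h* = 8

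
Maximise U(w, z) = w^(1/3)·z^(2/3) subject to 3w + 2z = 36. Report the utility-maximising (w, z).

MU_w = 1/3·w^(-2/3)·z^(2/3) and MU_z = 2/3·w^(1/3)·z^(-1/3).
MRS = MU_w/MU_z = (0.5)·z/w.
Tangency: set MRS = p_w/p_z = 3/2 = 1.5.
So (0.5)·z/w = 1.5, i.e. z = 3·w.
Substitute into the budget 3·w + 2·z = 36: 9·w = 36, so w* = 4.
Then z* = 3·4 = 12.

w* = 4, z* = 12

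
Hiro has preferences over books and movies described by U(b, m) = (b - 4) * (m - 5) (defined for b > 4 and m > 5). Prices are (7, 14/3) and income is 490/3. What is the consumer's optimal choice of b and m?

MU_b = (m−5), MU_m = (b−4).
MRS = (m−5)/(b−4).
Tangency: set MRS = p_b/p_m = 7/(14/3) = 1.5.
So (m − 5)/(b − 4) = 1.5, i.e. (m − 5) = 1.5·(b − 4).
Rewrite the budget in excess-of-subsistence terms: 7·(b − 4) + (14/3)·(m − 5) = 490/3 − 7·4 − (14/3)·5 = 112.
Substituting, 14·(b − 4) = 112, so b − 4 = 8 and b* = 12.
Then m − 5 = 1.5·8 = 12, so m* = 17.

b* = 12, m* = 17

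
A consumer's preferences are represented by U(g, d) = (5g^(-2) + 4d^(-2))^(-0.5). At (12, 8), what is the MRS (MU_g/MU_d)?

For CES with ρ = -2, MRS = (5/4)·(d/g)^3.
At (12, 8): MRS = 10/27.
So at (12, 8) the consumer would give up 10/27 units of d for one more unit of g.

MRS = 10/27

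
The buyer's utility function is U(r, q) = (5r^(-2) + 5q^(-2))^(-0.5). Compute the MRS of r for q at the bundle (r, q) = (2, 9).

For CES with ρ = -2, MRS = (q/r)^3.
At (2, 9): MRS = 91.125.
That is, one extra unit of r is worth 91.125 units of q at the margin.

MRS = 91.125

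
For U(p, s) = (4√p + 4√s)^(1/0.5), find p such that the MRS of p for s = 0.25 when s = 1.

For CES with ρ = 0.5, MRS = √(s/p).
Setting √(1/p) = 0.25 gives 1/p = 1/16 and p = 16.

p = 16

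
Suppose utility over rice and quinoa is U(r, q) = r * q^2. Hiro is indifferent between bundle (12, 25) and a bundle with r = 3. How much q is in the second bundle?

U(12, 25) = 7500.
Set U(3, q) = 7500 and solve.
With r = 3: q^2 = 7500/3 = 2500; taking the square root, q = 50.
Check: U(3, 50) = 7500.

q = 50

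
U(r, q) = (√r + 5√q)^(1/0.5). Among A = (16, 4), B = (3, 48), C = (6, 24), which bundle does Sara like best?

Bundle B

Evaluate utility at each bundle:
U(A) = 196.000.
U(B) = 1323.000.
U(C) = 726.000.
Highest utility is B, so B ≻ C ≻ A.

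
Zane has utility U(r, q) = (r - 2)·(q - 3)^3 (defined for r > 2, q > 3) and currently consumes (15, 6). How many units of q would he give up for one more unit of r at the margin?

MU_r = (q−3)^3, MU_q = 3·(r−2)·(q−3)^2.
MRS = (1/3)·(q−3)/(r−2).
At (15, 6): MRS = 1/13.
That is, one extra unit of r is worth 1/13 units of q at the margin.

MRS = 1/13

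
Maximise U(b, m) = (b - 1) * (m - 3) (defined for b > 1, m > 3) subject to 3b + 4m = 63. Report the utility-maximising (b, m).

b* = 9, m* = 9

MU_b = (m−3), MU_m = (b−1).
MRS = (m−3)/(b−1).
Tangency: set MRS = p_b/p_m = 3/4 = 0.75.
So (m − 3)/(b − 1) = 0.75, i.e. (m − 3) = 0.75·(b − 1).
Rewrite the budget in excess-of-subsistence terms: 3·(b − 1) + 4·(m − 3) = 63 − 3·1 − 4·3 = 48.
Substituting, 6·(b − 1) = 48, so b − 1 = 8 and b* = 9.
Then m − 3 = 0.75·8 = 6, so m* = 9.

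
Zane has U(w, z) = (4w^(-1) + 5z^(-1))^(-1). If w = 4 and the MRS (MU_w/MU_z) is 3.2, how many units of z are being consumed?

z = 8

For CES with ρ = -1, MRS = (4/5)·(z/w)^2.
Setting (4/5)·(z/4)^2 = 3.2 gives (z/4)^2 = 4, so z/4 = 2 and z = 8.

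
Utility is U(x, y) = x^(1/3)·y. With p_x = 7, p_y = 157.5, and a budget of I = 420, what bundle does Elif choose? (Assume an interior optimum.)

MU_x = 1/3·x^(-2/3)·y and MU_y = x^(1/3).
MRS = MU_x/MU_y = (1/3)·y/x.
Tangency: set MRS = p_x/p_y = 7/157.5 = 2/45.
So (1/3)·y/x = 2/45, i.e. y = (2/15)·x.
Substitute into the budget 7·x + 157.5·y = 420: 28·x = 420, so x* = 15.
Then y* = (2/15)·15 = 2.

x* = 15, y* = 2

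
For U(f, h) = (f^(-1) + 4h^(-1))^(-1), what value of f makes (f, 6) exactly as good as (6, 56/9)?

f = 7

U depends on (f, h) only through S = f^(-1) + 4h^(-1), so equal utility means equal S. At (6, 56/9): S = 17/21.
With h = 6: 4·6^(-1) = 2/3, so f^(-1) = 17/21 − 2/3 = 1/7.
Hence f = 1/(1/7) = 7.
Check: U(7, 6) = 1.2353.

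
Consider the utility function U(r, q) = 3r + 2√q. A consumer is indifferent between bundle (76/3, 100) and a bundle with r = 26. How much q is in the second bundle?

U(76/3, 100) = 96.
Set U(26, q) = 96 and solve.
With r = 26: 2√q = 96 − 3·26 = 18, so √q = 9 and q = 81.
Check: U(26, 81) = 96.

q = 81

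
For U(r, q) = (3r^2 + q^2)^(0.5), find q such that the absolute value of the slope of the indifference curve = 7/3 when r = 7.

For CES with ρ = 2, MRS = (3/1)·(q/r)^(-1).
Setting (3/1)·(q/7)^(-1) = 7/3 gives (q/7)^(-1) = 7/9, so q/7 = 9/7 and q = 9.

q = 9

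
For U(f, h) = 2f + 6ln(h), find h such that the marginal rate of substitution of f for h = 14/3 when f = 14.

h = 14

MU_f = 2, MU_h = 6/h.
MRS = 2 ÷ (6/h).
MRS depends only on h: (1/3)·h = 14/3 ⇒ h = (14/3)/(1/3) = 14.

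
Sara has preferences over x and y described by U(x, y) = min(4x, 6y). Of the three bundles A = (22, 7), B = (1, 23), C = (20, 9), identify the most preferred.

Bundle C

Evaluate utility at each bundle:
U(A) = 42.
U(B) = 4.
U(C) = 54.
Highest utility is C, so C ≻ A ≻ B.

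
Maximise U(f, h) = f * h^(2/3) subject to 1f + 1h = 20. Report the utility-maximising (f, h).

MU_f = h^(2/3) and MU_h = 2/3·f·h^(-1/3).
MRS = MU_f/MU_h = (1.5)·h/f.
Tangency: set MRS = p_f/p_h = 1/1 = 1.
So (1.5)·h/f = 1, i.e. h = (2/3)·f.
Substitute into the budget 1·f + 1·h = 20: (5/3)·f = 20, so f* = 12.
Then h* = (2/3)·12 = 8.

f* = 12, h* = 8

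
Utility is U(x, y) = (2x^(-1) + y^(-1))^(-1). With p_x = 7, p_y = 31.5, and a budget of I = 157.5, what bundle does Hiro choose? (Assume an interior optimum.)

x* = 9, y* = 3

For CES with ρ = -1, MRS = (2/1)·(y/x)^2.
Tangency: set MRS = p_x/p_y = 7/31.5 = 2/9.
So (y/x)^2 = 1/9; taking the square root, y/x = 1/3, i.e. y = (1/3)·x.
Substitute into the budget 7·x + 31.5·y = 157.5: 17.5·x = 157.5, so x* = 9 and y* = (1/3)·9 = 3.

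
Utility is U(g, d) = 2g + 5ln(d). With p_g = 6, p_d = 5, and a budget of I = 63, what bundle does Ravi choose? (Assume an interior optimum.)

MU_g = 2, MU_d = 5/d.
MRS = 2 ÷ (5/d).
Tangency: set MRS = p_g/p_d = 6/5 = 1.2.
MRS depends only on d: 0.4·d = 1.2 ⇒ d* = 1.2/0.4 = 3.
From the budget, 6·g = 63 − 5·3 = 48, so g* = 8.

g* = 8, d* = 3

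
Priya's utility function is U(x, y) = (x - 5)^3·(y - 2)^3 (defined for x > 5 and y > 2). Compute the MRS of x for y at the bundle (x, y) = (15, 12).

MU_x = 3·(x−5)^2·(y−2)^3, MU_y = 3·(x−5)^3·(y−2)^2.
MRS = (y−2)/(x−5).
At (15, 12): MRS = 1.
The indifference curve has slope −1 at this bundle.

MRS = 1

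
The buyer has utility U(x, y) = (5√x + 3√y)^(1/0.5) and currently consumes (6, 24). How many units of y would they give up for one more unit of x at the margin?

For CES with ρ = 0.5, MRS = (5/3)·√(y/x).
At (6, 24): MRS = 10/3.
So at (6, 24) the consumer would give up 10/3 units of y for one more unit of x.

MRS = 10/3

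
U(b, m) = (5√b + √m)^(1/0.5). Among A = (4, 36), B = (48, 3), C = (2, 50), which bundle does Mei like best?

Bundle B

Evaluate utility at each bundle:
U(A) = 256.000.
U(B) = 1323.000.
U(C) = 200.000.
Highest utility is B, so B ≻ A ≻ C.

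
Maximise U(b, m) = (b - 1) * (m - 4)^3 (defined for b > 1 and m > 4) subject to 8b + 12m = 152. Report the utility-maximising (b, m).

b* = 4, m* = 10

MU_b = (m−4)^3, MU_m = 3·(b−1)·(m−4)^2.
MRS = (1/3)·(m−4)/(b−1).
Tangency: set MRS = p_b/p_m = 8/12 = 2/3.
So (1/3)·(m − 4)/(b − 1) = 2/3, i.e. (m − 4) = 2·(b − 1).
Rewrite the budget in excess-of-subsistence terms: 8·(b − 1) + 12·(m − 4) = 152 − 8·1 − 12·4 = 96.
Substituting, 32·(b − 1) = 96, so b − 1 = 3 and b* = 4.
Then m − 4 = 2·3 = 6, so m* = 10.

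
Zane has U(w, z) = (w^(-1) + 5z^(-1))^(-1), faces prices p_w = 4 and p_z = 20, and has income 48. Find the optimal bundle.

For CES with ρ = -1, MRS = (1/5)·(z/w)^2.
Tangency: set MRS = p_w/p_z = 4/20 = 0.2.
So (z/w)^2 = 1; taking the square root, z/w = 1, i.e. z = w.
Substitute into the budget 4·w + 20·z = 48: 24·w = 48, so w* = 2 and z* = 2.

w* = 2, z* = 2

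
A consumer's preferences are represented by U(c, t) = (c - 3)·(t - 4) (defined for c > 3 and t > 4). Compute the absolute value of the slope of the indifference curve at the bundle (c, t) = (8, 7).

MU_c = (t−4), MU_t = (c−3).
MRS = (t−4)/(c−3).
At (8, 7): MRS = 0.6.
The indifference curve has slope −0.6 at this bundle.

MRS = 0.6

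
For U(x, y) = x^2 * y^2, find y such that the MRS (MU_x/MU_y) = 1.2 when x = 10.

MU_x = 2·x·y^2 and MU_y = 2·x^2·y.
MRS = MU_x/MU_y = y/x.
Substitute x = 10: MRS = y/10. Setting y/10 = 1.2 gives y = 1.2·10 = 12.

y = 12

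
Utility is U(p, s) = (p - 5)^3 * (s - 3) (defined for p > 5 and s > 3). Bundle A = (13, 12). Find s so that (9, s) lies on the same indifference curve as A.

s = 75

U(13, 12) = 4608.
Set U(9, s) = 4608 and solve.
With p = 9: (9 − 5)^3 = 64, so (s − 3) = 4608/64 = 72.
So s = 3 + 72 = 75.
Check: U(9, 75) = 4608.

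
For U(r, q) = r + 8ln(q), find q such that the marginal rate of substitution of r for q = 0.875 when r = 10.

MU_r = 1, MU_q = 8/q.
MRS = 1 ÷ (8/q).
MRS depends only on q: 0.125·q = 0.875 ⇒ q = 0.875/0.125 = 7.

q = 7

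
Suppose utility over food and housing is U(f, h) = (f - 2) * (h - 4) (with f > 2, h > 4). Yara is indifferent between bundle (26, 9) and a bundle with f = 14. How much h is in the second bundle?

U(26, 9) = 120.
Set U(14, h) = 120 and solve.
With f = 14: (14 − 2) = 12, so (h − 4) = 120/12 = 10.
So h = 4 + 10 = 14.
Check: U(14, 14) = 120.

h = 14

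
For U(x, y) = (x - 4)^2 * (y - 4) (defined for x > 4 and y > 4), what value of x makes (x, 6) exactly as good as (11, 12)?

U(11, 12) = 392.
Set U(x, 6) = 392 and solve.
With y = 6: (6 − 4) = 2, so (x − 4)^2 = 392/2 = 196.
Taking the square root (with x > 4): x − 4 = 14, so x = 18.
Check: U(18, 6) = 392.

x = 18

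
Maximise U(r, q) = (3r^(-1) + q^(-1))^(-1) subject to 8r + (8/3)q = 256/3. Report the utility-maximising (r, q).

r* = 8, q* = 8

For CES with ρ = -1, MRS = (3/1)·(q/r)^2.
Tangency: set MRS = p_r/p_q = 8/(8/3) = 3.
So (q/r)^2 = 1; taking the square root, q/r = 1, i.e. q = r.
Substitute into the budget 8·r + (8/3)·q = 256/3: (32/3)·r = 256/3, so r* = 8 and q* = 8.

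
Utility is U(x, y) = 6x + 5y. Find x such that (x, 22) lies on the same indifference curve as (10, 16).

U(10, 16) = 140.
Set U(x, 22) = 140 and solve.
6x + 5·22 = 140 ⇒ 6x = 30 ⇒ x = 5.
Check: U(5, 22) = 140.

x = 5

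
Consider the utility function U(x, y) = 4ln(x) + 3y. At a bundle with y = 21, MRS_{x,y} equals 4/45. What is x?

MU_x = 4/x, MU_y = 3.
MRS = 4/x ÷ 3.
MRS depends only on x: (4/3)/x = 4/45 ⇒ x = (4/3)/(4/45) = 15.

x = 15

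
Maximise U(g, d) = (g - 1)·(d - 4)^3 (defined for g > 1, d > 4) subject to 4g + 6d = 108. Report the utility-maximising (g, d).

MU_g = (d−4)^3, MU_d = 3·(g−1)·(d−4)^2.
MRS = (1/3)·(d−4)/(g−1).
Tangency: set MRS = p_g/p_d = 4/6 = 2/3.
So (1/3)·(d − 4)/(g − 1) = 2/3, i.e. (d − 4) = 2·(g − 1).
Rewrite the budget in excess-of-subsistence terms: 4·(g − 1) + 6·(d − 4) = 108 − 4·1 − 6·4 = 80.
Substituting, 16·(g − 1) = 80, so g − 1 = 5 and g* = 6.
Then d − 4 = 2·5 = 10, so d* = 14.

g* = 6, d* = 14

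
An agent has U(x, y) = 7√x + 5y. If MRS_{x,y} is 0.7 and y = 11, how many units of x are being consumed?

x = 1

MU_x = 7/(2√x), MU_y = 5.
MRS = 7/(2√x) ÷ 5.
MRS depends only on x: 0.7/√x = 0.7 ⇒ √x = 0.7/0.7 = 1 ⇒ x = 1.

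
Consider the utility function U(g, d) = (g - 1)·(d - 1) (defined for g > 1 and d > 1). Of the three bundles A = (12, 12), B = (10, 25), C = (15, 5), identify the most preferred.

Evaluate utility at each bundle:
U(A) = 121.
U(B) = 216.
U(C) = 56.
Highest utility is B, so B ≻ A ≻ C.

Bundle B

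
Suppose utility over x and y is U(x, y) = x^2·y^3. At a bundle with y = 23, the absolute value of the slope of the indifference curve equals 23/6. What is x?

x = 4

MU_x = 2·x·y^3 and MU_y = 3·x^2·y^2.
MRS = MU_x/MU_y = (2/3)·y/x.
Substitute y = 23: MRS = (46/3)/x. Setting (46/3)/x = 23/6 gives x = (46/3)/(23/6) = 4.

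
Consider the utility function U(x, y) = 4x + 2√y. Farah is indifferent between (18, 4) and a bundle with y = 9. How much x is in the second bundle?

x = 17.5

U(18, 4) = 76.
Set U(x, 9) = 76 and solve.
With y = 9: √9 = 3, so 4x = 76 − 2·3 = 70 and x = 17.5.
Check: U(17.5, 9) = 76.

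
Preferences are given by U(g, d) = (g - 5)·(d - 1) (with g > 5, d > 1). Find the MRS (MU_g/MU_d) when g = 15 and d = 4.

MRS = 0.3

MU_g = (d−1), MU_d = (g−5).
MRS = (d−1)/(g−5).
At (15, 4): MRS = 0.3.
The indifference curve has slope −0.3 at this bundle.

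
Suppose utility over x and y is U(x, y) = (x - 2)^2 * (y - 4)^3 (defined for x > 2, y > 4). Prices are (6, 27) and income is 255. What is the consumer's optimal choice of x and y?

x* = 11, y* = 7

MU_x = 2·(x−2)·(y−4)^3, MU_y = 3·(x−2)^2·(y−4)^2.
MRS = (2/3)·(y−4)/(x−2).
Tangency: set MRS = p_x/p_y = 6/27 = 2/9.
So (2/3)·(y − 4)/(x − 2) = 2/9, i.e. (y − 4) = (1/3)·(x − 2).
Rewrite the budget in excess-of-subsistence terms: 6·(x − 2) + 27·(y − 4) = 255 − 6·2 − 27·4 = 135.
Substituting, 15·(x − 2) = 135, so x − 2 = 9 and x* = 11.
Then y − 4 = (1/3)·9 = 3, so y* = 7.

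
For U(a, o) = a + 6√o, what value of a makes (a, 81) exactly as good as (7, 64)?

U(7, 64) = 55.
Set U(a, 81) = 55 and solve.
With o = 81: √81 = 9, so a = 55 − 6·9 = 1.
Check: U(1, 81) = 55.

a = 1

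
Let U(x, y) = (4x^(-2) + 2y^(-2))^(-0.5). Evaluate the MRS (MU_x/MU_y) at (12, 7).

For CES with ρ = -2, MRS = (4/2)·(y/x)^3.
At (12, 7): MRS = 343/864.
The indifference curve has slope −343/864 at this bundle.

MRS = 343/864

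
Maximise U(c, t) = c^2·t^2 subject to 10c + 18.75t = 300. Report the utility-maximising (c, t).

c* = 15, t* = 8

MU_c = 2·c·t^2 and MU_t = 2·c^2·t.
MRS = MU_c/MU_t = t/c.
Tangency: set MRS = p_c/p_t = 10/18.75 = 8/15.
So t/c = 8/15, i.e. t = (8/15)·c.
Substitute into the budget 10·c + 18.75·t = 300: 20·c = 300, so c* = 15.
Then t* = (8/15)·15 = 8.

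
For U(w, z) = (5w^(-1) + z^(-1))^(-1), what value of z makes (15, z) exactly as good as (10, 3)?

z = 2

U depends on (w, z) only through S = 5w^(-1) + z^(-1), so equal utility means equal S. At (10, 3): S = 5/6.
With w = 15: 5·15^(-1) = 1/3, so z^(-1) = 5/6 − 1/3 = 0.5.
Hence z = 1/0.5 = 2.
Check: U(15, 2) = 1.2.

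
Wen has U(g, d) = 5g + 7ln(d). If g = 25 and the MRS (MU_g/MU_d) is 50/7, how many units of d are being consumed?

MU_g = 5, MU_d = 7/d.
MRS = 5 ÷ (7/d).
MRS depends only on d: (5/7)·d = 50/7 ⇒ d = (50/7)/(5/7) = 10.

d = 10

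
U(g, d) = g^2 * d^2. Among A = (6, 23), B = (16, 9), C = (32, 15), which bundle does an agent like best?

Evaluate utility at each bundle:
U(A) = 19044.
U(B) = 20736.
U(C) = 230400.
Highest utility is C, so C ≻ B ≻ A.

Bundle C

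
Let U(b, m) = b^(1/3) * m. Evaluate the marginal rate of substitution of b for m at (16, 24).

MRS = 0.5

MU_b = 1/3·b^(-2/3)·m and MU_m = b^(1/3).
MRS = MU_b/MU_m = (1/3)·m/b.
At (16, 24): MRS = 0.5.
So at (16, 24) the consumer would give up 0.5 units of m for one more unit of b.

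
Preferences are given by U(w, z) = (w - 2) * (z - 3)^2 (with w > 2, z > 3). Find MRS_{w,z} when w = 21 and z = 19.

MRS = 8/19

MU_w = (z−3)^2, MU_z = 2·(w−2)·(z−3).
MRS = (1/2)·(z−3)/(w−2).
At (21, 19): MRS = 8/19.
The indifference curve has slope −8/19 at this bundle.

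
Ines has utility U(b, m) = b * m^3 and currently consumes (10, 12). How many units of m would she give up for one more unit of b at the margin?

MRS = 0.4

MU_b = m^3 and MU_m = 3·b·m^2.
MRS = MU_b/MU_m = (1/3)·m/b.
At (10, 12): MRS = 0.4.
So at (10, 12) the consumer would give up 0.4 units of m for one more unit of b.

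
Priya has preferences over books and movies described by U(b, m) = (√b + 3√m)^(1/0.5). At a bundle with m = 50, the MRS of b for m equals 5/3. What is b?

b = 2

For CES with ρ = 0.5, MRS = (1/3)·√(m/b).
Setting (1/3)·√(50/b) = 5/3 gives √(50/b) = 5, so 50/b = 25 and b = 2.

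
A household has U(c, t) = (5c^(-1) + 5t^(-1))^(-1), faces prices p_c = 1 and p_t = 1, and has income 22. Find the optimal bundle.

For CES with ρ = -1, MRS = (t/c)^2.
Tangency: set MRS = p_c/p_t = 1/1 = 1.
So (t/c)^2 = 1; taking the square root, t/c = 1, i.e. t = c.
Substitute into the budget 1·c + 1·t = 22: 2·c = 22, so c* = 11 and t* = 11.

c* = 11, t* = 11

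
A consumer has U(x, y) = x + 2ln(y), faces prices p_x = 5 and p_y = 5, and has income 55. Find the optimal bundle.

MU_x = 1, MU_y = 2/y.
MRS = 1 ÷ (2/y).
Tangency: set MRS = p_x/p_y = 5/5 = 1.
MRS depends only on y: 0.5·y = 1 ⇒ y* = 1/0.5 = 2.
From the budget, 5·x = 55 − 5·2 = 45, so x* = 9.

x* = 9, y* = 2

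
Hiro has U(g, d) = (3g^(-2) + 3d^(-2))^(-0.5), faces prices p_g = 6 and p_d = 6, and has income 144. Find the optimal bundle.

g* = 12, d* = 12

For CES with ρ = -2, MRS = (d/g)^3.
Tangency: set MRS = p_g/p_d = 6/6 = 1.
So (d/g)^3 = 1; taking the cube root, d/g = 1, i.e. d = g.
Substitute into the budget 6·g + 6·d = 144: 12·g = 144, so g* = 12 and d* = 12.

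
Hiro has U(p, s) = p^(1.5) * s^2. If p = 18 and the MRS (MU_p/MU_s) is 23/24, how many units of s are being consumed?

MU_p = 1.5·√p·s^2 and MU_s = 2·p^(1.5)·s.
MRS = MU_p/MU_s = (0.75)·s/p.
Substitute p = 18: MRS = s/24. Setting s/24 = 23/24 gives s = (23/24)·24 = 23.

s = 23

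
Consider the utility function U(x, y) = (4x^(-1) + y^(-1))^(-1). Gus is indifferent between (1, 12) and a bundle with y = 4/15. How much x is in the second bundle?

U depends on (x, y) only through S = 4x^(-1) + y^(-1), so equal utility means equal S. At (1, 12): S = 49/12.
With y = 4/15: (4/15)^(-1) = 3.75, so 4x^(-1) = 49/12 − 3.75 = 1/3, i.e. x^(-1) = 1/12.
Hence x = 1/(1/12) = 12.
Check: U(12, 4/15) = 0.2449.

x = 12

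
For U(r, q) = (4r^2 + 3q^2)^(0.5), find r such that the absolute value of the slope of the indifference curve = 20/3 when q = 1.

For CES with ρ = 2, MRS = (4/3)·(q/r)^(-1).
Setting (4/3)·(1/r)^(-1) = 20/3 gives (1/r)^(-1) = 5, so 1/r = 0.2 and r = 5.

r = 5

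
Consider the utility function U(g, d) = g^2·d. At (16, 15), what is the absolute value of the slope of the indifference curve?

MRS = 1.875

MU_g = 2·g·d and MU_d = g^2.
MRS = MU_g/MU_d = (2/1)·d/g.
At (16, 15): MRS = 1.875.
That is, one extra unit of g is worth 1.875 units of d at the margin.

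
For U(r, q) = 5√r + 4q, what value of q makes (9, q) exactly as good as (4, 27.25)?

U(4, 27.25) = 119.
Set U(9, q) = 119 and solve.
With r = 9: √9 = 3, so 4q = 119 − 5·3 = 104 and q = 26.
Check: U(9, 26) = 119.

q = 26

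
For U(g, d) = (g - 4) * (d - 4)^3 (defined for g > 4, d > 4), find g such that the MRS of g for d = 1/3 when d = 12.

MU_g = (d−4)^3, MU_d = 3·(g−4)·(d−4)^2.
MRS = (1/3)·(d−4)/(g−4).
Substitute d = 12: MRS = (8/3)/(g − 4). Setting this equal to 1/3 gives g − 4 = (8/3)/(1/3) = 8, so g = 12.

g = 12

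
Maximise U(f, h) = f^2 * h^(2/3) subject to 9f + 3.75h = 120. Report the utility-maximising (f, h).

MU_f = 2·f·h^(2/3) and MU_h = 2/3·f^2·h^(-1/3).
MRS = MU_f/MU_h = (3)·h/f.
Tangency: set MRS = p_f/p_h = 9/3.75 = 2.4.
So (3)·h/f = 2.4, i.e. h = 0.8·f.
Substitute into the budget 9·f + 3.75·h = 120: 12·f = 120, so f* = 10.
Then h* = 0.8·10 = 8.

f* = 10, h* = 8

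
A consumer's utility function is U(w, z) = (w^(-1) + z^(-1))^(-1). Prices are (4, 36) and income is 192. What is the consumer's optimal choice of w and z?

For CES with ρ = -1, MRS = (z/w)^2.
Tangency: set MRS = p_w/p_z = 4/36 = 1/9.
So (z/w)^2 = 1/9; taking the square root, z/w = 1/3, i.e. z = (1/3)·w.
Substitute into the budget 4·w + 36·z = 192: 16·w = 192, so w* = 12 and z* = (1/3)·12 = 4.

w* = 12, z* = 4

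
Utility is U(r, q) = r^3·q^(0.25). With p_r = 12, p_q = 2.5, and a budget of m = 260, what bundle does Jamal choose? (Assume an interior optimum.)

MU_r = 3·r^2·q^(0.25) and MU_q = 0.25·r^3·q^(-0.75).
MRS = MU_r/MU_q = (12)·q/r.
Tangency: set MRS = p_r/p_q = 12/2.5 = 4.8.
So (12)·q/r = 4.8, i.e. q = 0.4·r.
Substitute into the budget 12·r + 2.5·q = 260: 13·r = 260, so r* = 20.
Then q* = 0.4·20 = 8.

r* = 20, q* = 8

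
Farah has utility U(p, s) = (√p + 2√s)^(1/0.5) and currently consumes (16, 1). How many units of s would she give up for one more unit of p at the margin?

MRS = 0.125

For CES with ρ = 0.5, MRS = (1/2)·√(s/p).
At (16, 1): MRS = 0.125.
That is, one extra unit of p is worth 0.125 units of s at the margin.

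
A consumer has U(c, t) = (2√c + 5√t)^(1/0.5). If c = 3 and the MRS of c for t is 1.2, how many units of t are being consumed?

t = 27

For CES with ρ = 0.5, MRS = (2/5)·√(t/c).
Setting (2/5)·√(t/3) = 1.2 gives √(t/3) = 3, so t/3 = 9 and t = 27.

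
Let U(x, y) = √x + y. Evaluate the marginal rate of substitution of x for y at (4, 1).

MU_x = 1/(2√x), MU_y = 1.
MRS = 1/(2√x) ÷ 1.
At (4, 1): MRS = 0.25.
The indifference curve has slope −0.25 at this bundle.

MRS = 0.25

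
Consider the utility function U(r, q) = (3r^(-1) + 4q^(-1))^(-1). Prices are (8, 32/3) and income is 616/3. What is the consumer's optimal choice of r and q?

For CES with ρ = -1, MRS = (3/4)·(q/r)^2.
Tangency: set MRS = p_r/p_q = 8/(32/3) = 0.75.
So (q/r)^2 = 1; taking the square root, q/r = 1, i.e. q = r.
Substitute into the budget 8·r + (32/3)·q = 616/3: (56/3)·r = 616/3, so r* = 11 and q* = 11.

r* = 11, q* = 11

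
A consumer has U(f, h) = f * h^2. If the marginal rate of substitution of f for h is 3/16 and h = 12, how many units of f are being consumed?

MU_f = h^2 and MU_h = 2·f·h.
MRS = MU_f/MU_h = (1/2)·h/f.
Substitute h = 12: MRS = 6/f. Setting 6/f = 3/16 gives f = 6/(3/16) = 32.

f = 32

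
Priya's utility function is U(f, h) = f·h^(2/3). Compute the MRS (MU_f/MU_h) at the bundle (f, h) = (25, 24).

MRS = 36/25

MU_f = h^(2/3) and MU_h = 2/3·f·h^(-1/3).
MRS = MU_f/MU_h = (1.5)·h/f.
At (25, 24): MRS = 36/25.
That is, one extra unit of f is worth 36/25 units of h at the margin.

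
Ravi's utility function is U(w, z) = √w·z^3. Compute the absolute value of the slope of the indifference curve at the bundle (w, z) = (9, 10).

MRS = 5/27

MU_w = 0.5·w^(-0.5)·z^3 and MU_z = 3·√w·z^2.
MRS = MU_w/MU_z = (1/6)·z/w.
At (9, 10): MRS = 5/27.
The indifference curve has slope −5/27 at this bundle.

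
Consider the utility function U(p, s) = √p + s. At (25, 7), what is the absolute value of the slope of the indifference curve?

MRS = 0.1

MU_p = 1/(2√p), MU_s = 1.
MRS = 1/(2√p) ÷ 1.
At (25, 7): MRS = 0.1.
That is, one extra unit of p is worth 0.1 units of s at the margin.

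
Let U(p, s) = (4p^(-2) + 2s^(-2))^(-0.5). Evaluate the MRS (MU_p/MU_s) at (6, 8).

MRS = 128/27

For CES with ρ = -2, MRS = (4/2)·(s/p)^3.
At (6, 8): MRS = 128/27.
So at (6, 8) the consumer would give up 128/27 units of s for one more unit of p.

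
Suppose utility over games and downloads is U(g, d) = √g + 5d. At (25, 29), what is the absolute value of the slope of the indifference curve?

MRS = 1/50

MU_g = 1/(2√g), MU_d = 5.
MRS = 1/(2√g) ÷ 5.
At (25, 29): MRS = 1/50.
So at (25, 29) the consumer would give up 1/50 units of d for one more unit of g.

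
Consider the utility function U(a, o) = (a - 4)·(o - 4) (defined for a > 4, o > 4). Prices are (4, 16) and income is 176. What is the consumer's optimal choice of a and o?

MU_a = (o−4), MU_o = (a−4).
MRS = (o−4)/(a−4).
Tangency: set MRS = p_a/p_o = 4/16 = 0.25.
So (o − 4)/(a − 4) = 0.25, i.e. (o − 4) = 0.25·(a − 4).
Rewrite the budget in excess-of-subsistence terms: 4·(a − 4) + 16·(o − 4) = 176 − 4·4 − 16·4 = 96.
Substituting, 8·(a − 4) = 96, so a − 4 = 12 and a* = 16.
Then o − 4 = 0.25·12 = 3, so o* = 7.

a* = 16, o* = 7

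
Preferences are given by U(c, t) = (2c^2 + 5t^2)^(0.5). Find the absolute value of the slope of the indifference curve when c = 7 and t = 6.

MRS = 7/15

For CES with ρ = 2, MRS = (2/5)·(t/c)^(-1).
At (7, 6): MRS = 7/15.
The indifference curve has slope −7/15 at this bundle.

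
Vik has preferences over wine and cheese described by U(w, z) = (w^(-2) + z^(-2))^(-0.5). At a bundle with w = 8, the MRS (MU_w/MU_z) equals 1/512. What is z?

z = 1

For CES with ρ = -2, MRS = (z/w)^3.
Setting (z/8)^3 = 1/512 gives z/8 = 0.125 and z = 1.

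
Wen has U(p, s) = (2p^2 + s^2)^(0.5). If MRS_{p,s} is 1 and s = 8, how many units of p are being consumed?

p = 4

For CES with ρ = 2, MRS = (2/1)·(s/p)^(-1).
Setting (2/1)·(8/p)^(-1) = 1 gives (8/p)^(-1) = 0.5, so 8/p = 2 and p = 4.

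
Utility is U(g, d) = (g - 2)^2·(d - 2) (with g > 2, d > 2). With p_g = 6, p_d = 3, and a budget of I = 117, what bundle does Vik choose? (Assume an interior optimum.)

MU_g = 2·(g−2)·(d−2), MU_d = (g−2)^2.
MRS = (2/1)·(d−2)/(g−2).
Tangency: set MRS = p_g/p_d = 6/3 = 2.
So (2/1)·(d − 2)/(g − 2) = 2, i.e. (d − 2) = (g − 2).
Rewrite the budget in excess-of-subsistence terms: 6·(g − 2) + 3·(d − 2) = 117 − 6·2 − 3·2 = 99.
Substituting, 9·(g − 2) = 99, so g − 2 = 11 and g* = 13.
Then d − 2 = 11, so d* = 13.

g* = 13, d* = 13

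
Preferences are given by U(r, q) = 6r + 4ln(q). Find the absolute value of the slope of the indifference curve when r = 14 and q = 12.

MRS = 18

MU_r = 6, MU_q = 4/q.
MRS = 6 ÷ (4/q).
At (14, 12): MRS = 18.
The indifference curve has slope −18 at this bundle.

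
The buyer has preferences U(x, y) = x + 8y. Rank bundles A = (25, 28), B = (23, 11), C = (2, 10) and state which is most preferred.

Bundle A

Evaluate utility at each bundle:
U(A) = 249.
U(B) = 111.
U(C) = 82.
Highest utility is A, so A ≻ B ≻ C.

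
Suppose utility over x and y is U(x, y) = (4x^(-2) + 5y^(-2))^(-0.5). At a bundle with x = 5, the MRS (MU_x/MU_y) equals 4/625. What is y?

y = 1

For CES with ρ = -2, MRS = (4/5)·(y/x)^3.
Setting (4/5)·(y/5)^3 = 4/625 gives (y/5)^3 = 1/125, so y/5 = 0.2 and y = 1.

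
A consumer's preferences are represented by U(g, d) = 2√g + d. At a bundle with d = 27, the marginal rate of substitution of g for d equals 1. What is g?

g = 1

MU_g = 2/(2√g), MU_d = 1.
MRS = 2/(2√g) ÷ 1.
MRS depends only on g: 1/√g = 1 ⇒ √g = 1/1 = 1 ⇒ g = 1.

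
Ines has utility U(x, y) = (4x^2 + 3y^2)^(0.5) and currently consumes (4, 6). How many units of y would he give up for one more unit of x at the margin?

For CES with ρ = 2, MRS = (4/3)·(y/x)^(-1).
At (4, 6): MRS = 8/9.
So at (4, 6) the consumer would give up 8/9 units of y for one more unit of x.

MRS = 8/9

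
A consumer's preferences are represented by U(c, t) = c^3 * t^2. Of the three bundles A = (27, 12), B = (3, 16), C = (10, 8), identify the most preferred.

Evaluate utility at each bundle:
U(A) = 2834352.
U(B) = 6912.
U(C) = 64000.
Highest utility is A, so A ≻ C ≻ B.

Bundle A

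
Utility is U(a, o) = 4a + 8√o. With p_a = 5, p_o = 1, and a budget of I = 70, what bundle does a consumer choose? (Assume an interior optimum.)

a* = 9, o* = 25

MU_a = 4, MU_o = 8/(2√o).
MRS = 4 ÷ (8/(2√o)).
Tangency: set MRS = p_a/p_o = 5/1 = 5.
MRS depends only on o: √o = 5 ⇒ √o = 5 ⇒ o* = 25.
From the budget, 5·a = 70 − 1·25 = 45, so a* = 9.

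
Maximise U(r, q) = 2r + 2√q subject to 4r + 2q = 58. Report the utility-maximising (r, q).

r* = 14, q* = 1

MU_r = 2, MU_q = 2/(2√q).
MRS = 2 ÷ (2/(2√q)).
Tangency: set MRS = p_r/p_q = 4/2 = 2.
MRS depends only on q: 2·√q = 2 ⇒ √q = 2/2 = 1 ⇒ q* = 1.
From the budget, 4·r = 58 − 2·1 = 56, so r* = 14.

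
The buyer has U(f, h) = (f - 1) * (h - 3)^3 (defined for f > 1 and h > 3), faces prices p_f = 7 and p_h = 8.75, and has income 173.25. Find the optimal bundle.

f* = 6, h* = 15

MU_f = (h−3)^3, MU_h = 3·(f−1)·(h−3)^2.
MRS = (1/3)·(h−3)/(f−1).
Tangency: set MRS = p_f/p_h = 7/8.75 = 0.8.
So (1/3)·(h − 3)/(f − 1) = 0.8, i.e. (h − 3) = 2.4·(f − 1).
Rewrite the budget in excess-of-subsistence terms: 7·(f − 1) + 8.75·(h − 3) = 173.25 − 7·1 − 8.75·3 = 140.
Substituting, 28·(f − 1) = 140, so f − 1 = 5 and f* = 6.
Then h − 3 = 2.4·5 = 12, so h* = 15.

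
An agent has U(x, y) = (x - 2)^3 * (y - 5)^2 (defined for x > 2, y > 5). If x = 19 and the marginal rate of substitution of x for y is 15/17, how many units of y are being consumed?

y = 15

MU_x = 3·(x−2)^2·(y−5)^2, MU_y = 2·(x−2)^3·(y−5).
MRS = (3/2)·(y−5)/(x−2).
Substitute x = 19: MRS = (y − 5)/(34/3). Setting this equal to 15/17 gives y − 5 = (15/17)·(34/3) = 10, so y = 15.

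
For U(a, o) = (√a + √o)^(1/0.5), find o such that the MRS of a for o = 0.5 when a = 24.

For CES with ρ = 0.5, MRS = √(o/a).
Setting √(o/24) = 0.5 gives o/24 = 0.25 and o = 6.

o = 6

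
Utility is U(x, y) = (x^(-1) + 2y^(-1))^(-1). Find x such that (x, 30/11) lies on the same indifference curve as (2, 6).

U depends on (x, y) only through S = x^(-1) + 2y^(-1), so equal utility means equal S. At (2, 6): S = 5/6.
With y = 30/11: 2·(30/11)^(-1) = 11/15, so x^(-1) = 5/6 − 11/15 = 0.1.
Hence x = 1/0.1 = 10.
Check: U(10, 30/11) = 1.2.

x = 10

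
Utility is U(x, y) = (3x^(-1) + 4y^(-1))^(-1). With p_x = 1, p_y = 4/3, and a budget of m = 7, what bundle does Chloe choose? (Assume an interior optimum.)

x* = 3, y* = 3

For CES with ρ = -1, MRS = (3/4)·(y/x)^2.
Tangency: set MRS = p_x/p_y = 1/(4/3) = 0.75.
So (y/x)^2 = 1; taking the square root, y/x = 1, i.e. y = x.
Substitute into the budget 1·x + (4/3)·y = 7: (7/3)·x = 7, so x* = 3 and y* = 3.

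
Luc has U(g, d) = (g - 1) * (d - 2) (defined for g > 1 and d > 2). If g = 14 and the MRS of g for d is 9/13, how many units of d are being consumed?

MU_g = (d−2), MU_d = (g−1).
MRS = (d−2)/(g−1).
Substitute g = 14: MRS = (d − 2)/13. Setting this equal to 9/13 gives d − 2 = (9/13)·13 = 9, so d = 11.

d = 11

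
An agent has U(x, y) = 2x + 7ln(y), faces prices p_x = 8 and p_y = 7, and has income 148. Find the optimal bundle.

MU_x = 2, MU_y = 7/y.
MRS = 2 ÷ (7/y).
Tangency: set MRS = p_x/p_y = 8/7.
MRS depends only on y: (2/7)·y = 8/7 ⇒ y* = (8/7)/(2/7) = 4.
From the budget, 8·x = 148 − 7·4 = 120, so x* = 15.

x* = 15, y* = 4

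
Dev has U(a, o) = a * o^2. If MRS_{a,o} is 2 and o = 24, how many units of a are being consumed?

MU_a = o^2 and MU_o = 2·a·o.
MRS = MU_a/MU_o = (1/2)·o/a.
Substitute o = 24: MRS = 12/a. Setting 12/a = 2 gives a = 12/2 = 6.

a = 6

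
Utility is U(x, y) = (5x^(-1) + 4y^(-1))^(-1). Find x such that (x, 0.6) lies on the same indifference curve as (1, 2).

x = 15

U depends on (x, y) only through S = 5x^(-1) + 4y^(-1), so equal utility means equal S. At (1, 2): S = 7.
With y = 0.6: 4·0.6^(-1) = 20/3, so 5x^(-1) = 7 − 20/3 = 1/3, i.e. x^(-1) = 1/15.
Hence x = 1/(1/15) = 15.
Check: U(15, 0.6) = 0.1429.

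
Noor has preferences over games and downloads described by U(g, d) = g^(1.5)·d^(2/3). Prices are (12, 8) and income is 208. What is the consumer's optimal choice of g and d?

g* = 12, d* = 8

MU_g = 1.5·√g·d^(2/3) and MU_d = 2/3·g^(1.5)·d^(-1/3).
MRS = MU_g/MU_d = (2.25)·d/g.
Tangency: set MRS = p_g/p_d = 12/8 = 1.5.
So (2.25)·d/g = 1.5, i.e. d = (2/3)·g.
Substitute into the budget 12·g + 8·d = 208: (52/3)·g = 208, so g* = 12.
Then d* = (2/3)·12 = 8.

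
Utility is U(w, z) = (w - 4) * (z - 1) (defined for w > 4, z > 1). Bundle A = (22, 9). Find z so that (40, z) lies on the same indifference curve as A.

z = 5

U(22, 9) = 144.
Set U(40, z) = 144 and solve.
With w = 40: (40 − 4) = 36, so (z − 1) = 144/36 = 4.
So z = 1 + 4 = 5.
Check: U(40, 5) = 144.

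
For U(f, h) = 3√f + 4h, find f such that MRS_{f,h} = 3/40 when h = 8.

f = 25

MU_f = 3/(2√f), MU_h = 4.
MRS = 3/(2√f) ÷ 4.
MRS depends only on f: 0.375/√f = 3/40 ⇒ √f = 0.375/(3/40) = 5 ⇒ f = 25.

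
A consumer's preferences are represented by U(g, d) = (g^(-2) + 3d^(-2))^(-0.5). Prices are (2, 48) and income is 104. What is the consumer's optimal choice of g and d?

For CES with ρ = -2, MRS = (1/3)·(d/g)^3.
Tangency: set MRS = p_g/p_d = 2/48 = 1/24.
So (d/g)^3 = 0.125; taking the cube root, d/g = 0.5, i.e. d = 0.5·g.
Substitute into the budget 2·g + 48·d = 104: 26·g = 104, so g* = 4 and d* = 0.5·4 = 2.

g* = 4, d* = 2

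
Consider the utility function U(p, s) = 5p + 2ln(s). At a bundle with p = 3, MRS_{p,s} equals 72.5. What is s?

s = 29

MU_p = 5, MU_s = 2/s.
MRS = 5 ÷ (2/s).
MRS depends only on s: 2.5·s = 72.5 ⇒ s = 72.5/2.5 = 29.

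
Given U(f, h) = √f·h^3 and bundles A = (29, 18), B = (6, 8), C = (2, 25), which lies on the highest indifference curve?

Evaluate utility at each bundle:
U(A) = 31406.281.
U(B) = 1254.139.
U(C) = 22097.087.
Highest utility is A, so A ≻ C ≻ B.

Bundle A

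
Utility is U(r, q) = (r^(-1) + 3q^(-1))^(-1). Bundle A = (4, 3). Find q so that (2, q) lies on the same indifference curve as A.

U depends on (r, q) only through S = r^(-1) + 3q^(-1), so equal utility means equal S. At (4, 3): S = 1.25.
With r = 2: 2^(-1) = 0.5, so 3q^(-1) = 1.25 − 0.5 = 0.75, i.e. q^(-1) = 0.25.
Hence q = 1/0.25 = 4.
Check: U(2, 4) = 0.8.

q = 4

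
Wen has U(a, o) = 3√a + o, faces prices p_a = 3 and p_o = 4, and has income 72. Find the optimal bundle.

MU_a = 3/(2√a), MU_o = 1.
MRS = 3/(2√a) ÷ 1.
Tangency: set MRS = p_a/p_o = 3/4 = 0.75.
MRS depends only on a: 1.5/√a = 0.75 ⇒ √a = 1.5/0.75 = 2 ⇒ a* = 4.
From the budget, 4·o = 72 − 3·4 = 60, so o* = 15.

a* = 4, o* = 15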